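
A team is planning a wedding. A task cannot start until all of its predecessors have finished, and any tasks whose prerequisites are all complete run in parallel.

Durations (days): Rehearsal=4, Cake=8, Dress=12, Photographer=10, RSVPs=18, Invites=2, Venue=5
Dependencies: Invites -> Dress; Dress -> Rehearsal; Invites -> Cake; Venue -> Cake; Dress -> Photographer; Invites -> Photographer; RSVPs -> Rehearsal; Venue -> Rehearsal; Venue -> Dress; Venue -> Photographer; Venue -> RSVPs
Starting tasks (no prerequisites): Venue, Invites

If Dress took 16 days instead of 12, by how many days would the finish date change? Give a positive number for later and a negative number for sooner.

4

Actual critical path: Venue→Dress→Photographer = 5+12+10 = 27 ⇒ 27 days.
Since Dress is critical, the +4 change carries straight to that chain (now 31 days).
That remains the longest chain; total 31 days.
Change in finish: 31 − 27 = +4 days.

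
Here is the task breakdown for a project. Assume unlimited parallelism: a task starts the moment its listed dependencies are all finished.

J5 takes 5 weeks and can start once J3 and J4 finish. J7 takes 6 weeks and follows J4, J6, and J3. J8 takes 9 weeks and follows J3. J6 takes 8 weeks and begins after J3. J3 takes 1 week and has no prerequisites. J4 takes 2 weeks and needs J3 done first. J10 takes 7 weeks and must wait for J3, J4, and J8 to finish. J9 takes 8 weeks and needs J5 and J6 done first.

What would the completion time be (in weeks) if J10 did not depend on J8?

17

Before: longest chain J3→J6→J9 = 1+8+8 = 17, finish 17.
Without J8→J10, J10's earliest start moves from 10 to 3.
New critical path: J3→J6→J9 = 1+8+8 = 17 ⇒ 17 weeks.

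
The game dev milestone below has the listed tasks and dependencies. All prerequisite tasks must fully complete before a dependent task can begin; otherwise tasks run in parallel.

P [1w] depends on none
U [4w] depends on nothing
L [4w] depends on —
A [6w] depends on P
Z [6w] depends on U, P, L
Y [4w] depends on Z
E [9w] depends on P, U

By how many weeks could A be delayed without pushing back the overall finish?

7

The longest chain is U→Z→Y = 4+6+4 = 14; overall finish 14 weeks.
Longest path through A: 7 weeks (earliest finish 7, latest finish 14).
So A can slip 14 − 7 = 7 weeks.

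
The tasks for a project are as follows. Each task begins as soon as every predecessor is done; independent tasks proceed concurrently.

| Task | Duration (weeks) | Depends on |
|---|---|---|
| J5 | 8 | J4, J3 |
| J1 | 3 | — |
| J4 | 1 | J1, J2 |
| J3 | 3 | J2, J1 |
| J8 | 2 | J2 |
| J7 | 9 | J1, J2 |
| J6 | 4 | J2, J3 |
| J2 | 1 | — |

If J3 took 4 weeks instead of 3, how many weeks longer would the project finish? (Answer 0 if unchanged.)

1

Baseline: J1→J3→J5 = 3+3+8 = 14 → 14 weeks.
J3 lies on that path, so at 4 weeks the path becomes 15 weeks.
No other chain overtakes it, so the finish is 15 weeks.
Change in finish: 15 − 14 = +1 weeks.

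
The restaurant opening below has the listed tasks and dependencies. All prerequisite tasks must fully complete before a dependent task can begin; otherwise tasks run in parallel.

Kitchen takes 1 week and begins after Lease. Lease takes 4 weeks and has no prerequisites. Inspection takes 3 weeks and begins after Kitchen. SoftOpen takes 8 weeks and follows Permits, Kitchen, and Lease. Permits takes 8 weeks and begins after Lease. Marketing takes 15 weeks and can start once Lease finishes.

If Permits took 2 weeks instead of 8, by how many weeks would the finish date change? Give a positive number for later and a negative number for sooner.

-1

Actual critical path: Lease→Permits→SoftOpen = 4+8+8 = 20 ⇒ 20 weeks.
Since Permits is critical, the -6 change carries straight to that chain (now 14 weeks).
New critical path: Lease→Marketing = 4+15 = 19 ⇒ 19 weeks.
Change in finish: 19 − 20 = -1 weeks.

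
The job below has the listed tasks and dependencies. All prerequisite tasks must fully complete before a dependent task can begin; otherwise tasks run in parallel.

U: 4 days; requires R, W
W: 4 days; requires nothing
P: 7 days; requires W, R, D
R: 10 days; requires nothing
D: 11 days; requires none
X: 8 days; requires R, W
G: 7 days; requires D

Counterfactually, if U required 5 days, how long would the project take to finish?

18

Actual critical path: D→G = 11+7 = 18 ⇒ 18 days.
U has 4 days of float (longest path through it is 14).
That remains the longest chain; total 18 days.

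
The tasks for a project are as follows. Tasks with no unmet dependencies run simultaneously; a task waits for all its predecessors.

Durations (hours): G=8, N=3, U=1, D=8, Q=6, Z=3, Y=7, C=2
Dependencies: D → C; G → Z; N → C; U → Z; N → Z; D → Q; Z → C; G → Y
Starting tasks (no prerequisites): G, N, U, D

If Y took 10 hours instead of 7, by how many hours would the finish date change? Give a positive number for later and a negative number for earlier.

3

The binding path is G→Y = 8+7 = 15; finish at 15 hours.
Y is on the critical path; changing it to 10 makes that path 18 hours.
The critical path is still G→Y; finish is now 18 hours.
Change in finish: 18 − 15 = +3 hours.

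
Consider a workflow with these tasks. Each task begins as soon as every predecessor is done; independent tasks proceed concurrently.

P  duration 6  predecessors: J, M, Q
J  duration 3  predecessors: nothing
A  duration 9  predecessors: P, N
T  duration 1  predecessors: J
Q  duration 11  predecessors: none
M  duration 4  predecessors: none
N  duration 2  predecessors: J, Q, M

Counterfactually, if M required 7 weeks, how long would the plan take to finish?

As given, the longest chain is Q→P→A = 11+6+9 = 26, so the finish is 26 weeks.
The longest path through M is only 19 weeks, so M has float 7.
The critical path is still Q→P→A; finish is now 26 weeks.

26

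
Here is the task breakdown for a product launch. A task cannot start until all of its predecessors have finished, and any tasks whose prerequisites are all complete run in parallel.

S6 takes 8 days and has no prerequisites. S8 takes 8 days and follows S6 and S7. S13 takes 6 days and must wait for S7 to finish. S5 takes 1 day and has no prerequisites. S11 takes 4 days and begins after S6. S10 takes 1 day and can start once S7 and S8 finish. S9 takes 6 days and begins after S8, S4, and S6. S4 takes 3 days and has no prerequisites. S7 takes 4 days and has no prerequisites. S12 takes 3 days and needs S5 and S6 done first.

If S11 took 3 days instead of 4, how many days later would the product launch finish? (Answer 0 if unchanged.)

Baseline: S6→S8→S9 = 8+8+6 = 22 → 22 days.
The longest path through S11 is only 12 days, so S11 has float 10.
No other chain overtakes it, so the finish is 22 days.
Change in finish: 22 − 22 = +0 days.

0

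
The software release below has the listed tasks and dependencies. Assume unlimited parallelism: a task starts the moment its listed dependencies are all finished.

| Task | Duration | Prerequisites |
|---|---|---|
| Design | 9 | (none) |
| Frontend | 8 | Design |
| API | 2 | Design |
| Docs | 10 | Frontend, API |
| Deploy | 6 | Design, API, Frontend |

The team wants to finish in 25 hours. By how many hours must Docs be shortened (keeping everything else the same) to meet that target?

Current finish: 27 hours; target: 25.
Docs is on every critical path, so each hour cut from Docs cuts the finish by one (this holds down to a finish of 23).
Need 27 − 25 = 2 hours off Docs → Docs becomes 8 hours, finish becomes 25.

2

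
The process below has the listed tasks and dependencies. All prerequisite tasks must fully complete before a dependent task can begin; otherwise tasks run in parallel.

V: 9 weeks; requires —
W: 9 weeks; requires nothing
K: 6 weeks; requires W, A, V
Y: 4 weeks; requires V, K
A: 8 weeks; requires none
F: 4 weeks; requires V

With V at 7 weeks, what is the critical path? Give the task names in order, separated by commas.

Critical path before the change: V→K→Y = 9+6+4 = 19 giving 19 weeks.
Since V is critical, the -2 change carries straight to that chain (now 17 weeks).
New critical path: W→K→Y = 9+6+4 = 19 ⇒ 19 weeks.

W, K, Y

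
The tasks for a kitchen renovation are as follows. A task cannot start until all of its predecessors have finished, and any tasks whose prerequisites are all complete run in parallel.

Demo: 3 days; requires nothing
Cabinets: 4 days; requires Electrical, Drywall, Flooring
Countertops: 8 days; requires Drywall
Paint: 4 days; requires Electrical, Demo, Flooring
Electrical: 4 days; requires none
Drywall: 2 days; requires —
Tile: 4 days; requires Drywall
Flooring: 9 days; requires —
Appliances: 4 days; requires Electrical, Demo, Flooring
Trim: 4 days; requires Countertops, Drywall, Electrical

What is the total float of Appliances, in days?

Critical path: Drywall→Countertops→Trim = 2+8+4 = 14, so the finish is 14 days.
Appliances finishes as early as 13 and must finish by 14.
Float = 14 − 13 = 1.

1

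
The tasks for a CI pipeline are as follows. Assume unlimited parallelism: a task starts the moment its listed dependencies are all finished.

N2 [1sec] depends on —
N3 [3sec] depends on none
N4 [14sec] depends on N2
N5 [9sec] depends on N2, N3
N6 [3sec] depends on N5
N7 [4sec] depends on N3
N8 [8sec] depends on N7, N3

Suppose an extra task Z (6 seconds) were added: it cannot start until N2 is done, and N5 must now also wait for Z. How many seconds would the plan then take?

19

Originally the plan takes 15 seconds.
With Z inserted, N5 now waits for max(N2, N3, Z).
New critical path: N2→Z→N5→N6 = 1+6+9+3 = 19 ⇒ 19 seconds.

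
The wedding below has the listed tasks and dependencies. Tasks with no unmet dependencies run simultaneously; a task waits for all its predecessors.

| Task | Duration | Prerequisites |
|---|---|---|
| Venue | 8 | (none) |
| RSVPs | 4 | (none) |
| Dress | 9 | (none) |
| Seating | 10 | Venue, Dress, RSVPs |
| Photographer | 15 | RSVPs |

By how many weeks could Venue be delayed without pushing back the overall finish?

1

The longest chain is RSVPs→Photographer = 4+15 = 19; overall finish 19 weeks.
The longest chain containing Venue totals 18 weeks.
Slack of Venue = 1 − 0 = 1 week.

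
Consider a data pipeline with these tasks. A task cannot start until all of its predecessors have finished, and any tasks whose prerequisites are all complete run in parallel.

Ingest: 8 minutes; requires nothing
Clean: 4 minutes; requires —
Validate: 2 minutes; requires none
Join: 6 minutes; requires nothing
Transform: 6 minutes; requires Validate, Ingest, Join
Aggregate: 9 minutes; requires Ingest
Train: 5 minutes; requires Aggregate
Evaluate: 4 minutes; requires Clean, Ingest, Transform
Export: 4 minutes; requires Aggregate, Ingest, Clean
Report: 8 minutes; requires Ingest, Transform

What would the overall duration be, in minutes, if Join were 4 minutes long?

22

Baseline: Ingest→Transform→Report = 8+6+8 = 22 → 22 minutes.
Join has 2 minutes of float (longest path through it is 20).
That remains the longest chain; total 22 minutes.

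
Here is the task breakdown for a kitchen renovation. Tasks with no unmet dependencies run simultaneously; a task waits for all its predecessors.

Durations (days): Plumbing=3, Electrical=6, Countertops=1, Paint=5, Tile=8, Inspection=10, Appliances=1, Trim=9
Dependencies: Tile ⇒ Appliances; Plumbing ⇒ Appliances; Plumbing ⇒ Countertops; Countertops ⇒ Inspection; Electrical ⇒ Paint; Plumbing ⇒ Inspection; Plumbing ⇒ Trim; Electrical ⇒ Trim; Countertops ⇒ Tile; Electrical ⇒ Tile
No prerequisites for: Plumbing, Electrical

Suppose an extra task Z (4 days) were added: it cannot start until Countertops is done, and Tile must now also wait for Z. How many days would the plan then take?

Originally the plan takes 15 days.
With Z inserted, Tile now waits for max(Countertops, Electrical, Z).
New critical path: Plumbing→Countertops→Z→Tile→Appliances = 3+1+4+8+1 = 17 ⇒ 17 days.

17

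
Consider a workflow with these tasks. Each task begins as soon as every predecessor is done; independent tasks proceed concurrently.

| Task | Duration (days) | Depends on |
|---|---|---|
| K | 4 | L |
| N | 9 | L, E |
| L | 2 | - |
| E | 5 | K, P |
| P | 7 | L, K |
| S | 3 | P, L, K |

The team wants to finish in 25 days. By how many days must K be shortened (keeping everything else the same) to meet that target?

2

Current finish: 27 days; target: 25.
K is on every critical path, so each day cut from K cuts the finish by one (this holds down to a finish of 24).
Need 27 − 25 = 2 days off K → K becomes 2 days, finish becomes 25.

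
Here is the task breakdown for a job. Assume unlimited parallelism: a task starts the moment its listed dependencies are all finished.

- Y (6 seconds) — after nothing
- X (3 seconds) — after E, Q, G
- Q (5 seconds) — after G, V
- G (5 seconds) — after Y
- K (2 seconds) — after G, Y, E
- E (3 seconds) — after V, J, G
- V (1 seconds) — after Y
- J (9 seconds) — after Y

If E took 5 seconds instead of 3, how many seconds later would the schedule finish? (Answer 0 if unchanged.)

2

Critical path before the change: Y→J→E→X = 6+9+3+3 = 21 giving 21 seconds.
E lies on that path, so at 5 seconds the path becomes 23 seconds.
The critical path is still Y→J→E→X; finish is now 23 seconds.
Change in finish: 23 − 21 = +2 seconds.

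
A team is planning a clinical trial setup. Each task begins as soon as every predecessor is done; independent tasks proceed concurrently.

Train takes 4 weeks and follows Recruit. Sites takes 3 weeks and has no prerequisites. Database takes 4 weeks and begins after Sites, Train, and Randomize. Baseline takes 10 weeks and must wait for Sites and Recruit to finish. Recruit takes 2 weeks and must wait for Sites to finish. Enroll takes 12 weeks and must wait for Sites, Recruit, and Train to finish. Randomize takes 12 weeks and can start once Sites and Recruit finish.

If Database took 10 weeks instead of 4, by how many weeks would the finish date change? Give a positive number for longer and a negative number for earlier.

Actual critical path: Sites→Recruit→Randomize→Database = 3+2+12+4 = 21 ⇒ 21 weeks.
Database lies on that path, so at 10 weeks the path becomes 27 weeks.
The critical path is still Sites→Recruit→Randomize→Database; finish is now 27 weeks.
Change in finish: 27 − 21 = +6 weeks.

6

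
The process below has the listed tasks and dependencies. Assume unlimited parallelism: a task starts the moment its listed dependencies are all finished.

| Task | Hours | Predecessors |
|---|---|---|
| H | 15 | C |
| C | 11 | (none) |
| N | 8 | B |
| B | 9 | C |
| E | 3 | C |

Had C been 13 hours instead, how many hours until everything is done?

As given, the longest chain is C→B→N = 11+9+8 = 28, so the finish is 28 hours.
C is on the critical path; changing it to 13 makes that path 30 hours.
The critical path is still C→B→N; finish is now 30 hours.

30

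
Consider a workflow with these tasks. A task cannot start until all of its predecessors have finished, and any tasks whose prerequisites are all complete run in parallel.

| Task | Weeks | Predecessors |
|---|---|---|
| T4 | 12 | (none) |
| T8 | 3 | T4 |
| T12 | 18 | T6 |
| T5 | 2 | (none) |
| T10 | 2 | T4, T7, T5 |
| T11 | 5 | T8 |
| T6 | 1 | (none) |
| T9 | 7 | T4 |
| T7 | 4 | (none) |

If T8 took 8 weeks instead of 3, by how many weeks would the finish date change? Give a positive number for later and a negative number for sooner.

5

The binding path is T4→T8→T11 = 12+3+5 = 20; finish at 20 weeks.
T8 is on the critical path; changing it to 8 makes that path 25 weeks.
That remains the longest chain; total 25 weeks.
Change in finish: 25 − 20 = +5 weeks.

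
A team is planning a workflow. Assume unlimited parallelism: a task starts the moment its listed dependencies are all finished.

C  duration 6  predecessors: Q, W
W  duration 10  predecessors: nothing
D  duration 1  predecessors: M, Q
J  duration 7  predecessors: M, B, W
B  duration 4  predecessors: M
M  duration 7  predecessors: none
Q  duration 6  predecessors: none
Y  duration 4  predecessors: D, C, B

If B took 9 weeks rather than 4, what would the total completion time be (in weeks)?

Actual critical path: W→C→Y = 10+6+4 = 20 ⇒ 20 weeks.
B has 2 weeks of float (longest path through it is 18).
Now M→B→J = 7+9+7 = 23 is longest, so the finish becomes 23 weeks.

23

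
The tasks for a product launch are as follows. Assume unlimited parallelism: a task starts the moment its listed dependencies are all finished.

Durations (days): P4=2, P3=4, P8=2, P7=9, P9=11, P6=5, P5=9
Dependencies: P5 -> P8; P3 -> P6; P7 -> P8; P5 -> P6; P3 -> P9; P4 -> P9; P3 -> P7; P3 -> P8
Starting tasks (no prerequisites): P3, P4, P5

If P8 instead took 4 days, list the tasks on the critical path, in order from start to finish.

Actual critical path: P3→P7→P8 = 4+9+2 = 15 ⇒ 15 days.
P8 lies on that path, so at 4 days the path becomes 17 days.
That remains the longest chain; total 17 days.

P3, P7, P8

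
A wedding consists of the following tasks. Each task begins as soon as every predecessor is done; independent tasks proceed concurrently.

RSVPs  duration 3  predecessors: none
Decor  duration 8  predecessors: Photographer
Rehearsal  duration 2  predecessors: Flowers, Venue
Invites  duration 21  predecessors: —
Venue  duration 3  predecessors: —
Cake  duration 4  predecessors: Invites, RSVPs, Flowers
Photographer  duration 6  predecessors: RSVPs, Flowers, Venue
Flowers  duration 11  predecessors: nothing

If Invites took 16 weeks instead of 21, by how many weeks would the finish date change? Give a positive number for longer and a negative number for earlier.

0

Critical path before the change: Invites→Cake = 21+4 = 25 giving 25 weeks.
Invites lies on that path, so at 16 weeks the path becomes 20 weeks.
The binding chain switches to Flowers→Photographer→Decor = 11+6+8 = 25; finish 25 weeks.
Change in finish: 25 − 25 = +0 weeks.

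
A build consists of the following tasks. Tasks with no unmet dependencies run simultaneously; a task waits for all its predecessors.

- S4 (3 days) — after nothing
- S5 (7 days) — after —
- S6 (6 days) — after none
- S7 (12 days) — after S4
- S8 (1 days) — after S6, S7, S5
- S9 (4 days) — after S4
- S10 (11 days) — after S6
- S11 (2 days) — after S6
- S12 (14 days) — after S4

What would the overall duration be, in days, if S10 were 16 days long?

22

As given, the longest chain is S6→S10 = 6+11 = 17, so the finish is 17 days.
S10 lies on that path, so at 16 days the path becomes 22 days.
The critical path is still S6→S10; finish is now 22 days.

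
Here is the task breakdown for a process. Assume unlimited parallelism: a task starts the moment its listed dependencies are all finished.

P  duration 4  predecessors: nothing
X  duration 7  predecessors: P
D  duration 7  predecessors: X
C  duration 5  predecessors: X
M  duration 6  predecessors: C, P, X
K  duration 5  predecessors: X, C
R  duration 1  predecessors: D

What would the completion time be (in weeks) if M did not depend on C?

Before: longest chain P→X→C→M = 4+7+5+6 = 22, finish 22.
Without C→M, M's earliest start moves from 16 to 11.
New critical path: P→X→C→K = 4+7+5+5 = 21 ⇒ 21 weeks.

21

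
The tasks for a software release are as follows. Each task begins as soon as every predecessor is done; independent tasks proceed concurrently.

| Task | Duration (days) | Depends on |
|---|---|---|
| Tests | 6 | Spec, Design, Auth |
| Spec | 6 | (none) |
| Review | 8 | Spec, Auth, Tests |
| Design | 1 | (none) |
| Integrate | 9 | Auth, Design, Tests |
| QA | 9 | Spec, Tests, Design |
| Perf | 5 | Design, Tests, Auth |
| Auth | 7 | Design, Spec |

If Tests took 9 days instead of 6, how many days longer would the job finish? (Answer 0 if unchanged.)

3

The binding path is Spec→Auth→Tests→QA = 6+7+6+9 = 28; finish at 28 days.
Since Tests is critical, the +3 change carries straight to that chain (now 31 days).
No other chain overtakes it, so the finish is 31 days.
Change in finish: 31 − 28 = +3 days.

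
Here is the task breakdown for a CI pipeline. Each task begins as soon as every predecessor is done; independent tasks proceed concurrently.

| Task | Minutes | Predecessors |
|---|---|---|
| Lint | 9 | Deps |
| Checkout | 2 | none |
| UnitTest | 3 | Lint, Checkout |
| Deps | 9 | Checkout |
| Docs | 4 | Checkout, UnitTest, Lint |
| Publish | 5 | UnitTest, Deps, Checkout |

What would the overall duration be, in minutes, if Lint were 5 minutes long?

Critical path before the change: Checkout→Deps→Lint→UnitTest→Publish = 2+9+9+3+5 = 28 giving 28 minutes.
Lint is on the critical path; changing it to 5 makes that path 24 minutes.
No other chain overtakes it, so the finish is 24 minutes.

24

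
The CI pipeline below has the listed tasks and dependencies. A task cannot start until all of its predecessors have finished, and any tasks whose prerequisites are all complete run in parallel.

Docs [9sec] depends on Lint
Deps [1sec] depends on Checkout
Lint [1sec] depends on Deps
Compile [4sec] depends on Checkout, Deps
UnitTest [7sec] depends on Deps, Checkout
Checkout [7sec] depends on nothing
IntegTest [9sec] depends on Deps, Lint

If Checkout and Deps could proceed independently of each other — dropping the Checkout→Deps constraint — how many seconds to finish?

14

Before: longest chain Checkout→Deps→Lint→IntegTest = 7+1+1+9 = 18, finish 18.
Without Checkout→Deps, Deps's earliest start moves from 7 to 0.
New critical path: Checkout→UnitTest = 7+7 = 14 ⇒ 14 seconds.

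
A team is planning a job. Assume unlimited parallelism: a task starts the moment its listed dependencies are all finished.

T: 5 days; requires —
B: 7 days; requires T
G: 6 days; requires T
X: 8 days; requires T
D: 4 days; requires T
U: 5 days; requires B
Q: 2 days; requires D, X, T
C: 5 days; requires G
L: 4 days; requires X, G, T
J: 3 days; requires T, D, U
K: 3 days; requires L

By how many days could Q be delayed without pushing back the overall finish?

5

T→B→U→J = 5+7+5+3 = 20 sets the makespan at 20 days.
Longest path through Q: 15 days (earliest finish 15, latest finish 20).
Slack of Q = 18 − 13 = 5 days.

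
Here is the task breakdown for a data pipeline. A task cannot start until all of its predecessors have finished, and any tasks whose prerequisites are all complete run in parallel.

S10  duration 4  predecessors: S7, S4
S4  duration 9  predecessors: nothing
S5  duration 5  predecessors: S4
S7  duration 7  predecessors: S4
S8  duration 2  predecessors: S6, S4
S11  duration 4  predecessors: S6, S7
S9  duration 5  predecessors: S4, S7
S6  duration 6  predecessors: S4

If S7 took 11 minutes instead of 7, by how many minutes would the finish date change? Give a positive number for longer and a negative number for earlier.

4

The binding path is S4→S7→S9 = 9+7+5 = 21; finish at 21 minutes.
S7 is on the critical path; changing it to 11 makes that path 25 minutes.
The critical path is still S4→S7→S9; finish is now 25 minutes.
Change in finish: 25 − 21 = +4 minutes.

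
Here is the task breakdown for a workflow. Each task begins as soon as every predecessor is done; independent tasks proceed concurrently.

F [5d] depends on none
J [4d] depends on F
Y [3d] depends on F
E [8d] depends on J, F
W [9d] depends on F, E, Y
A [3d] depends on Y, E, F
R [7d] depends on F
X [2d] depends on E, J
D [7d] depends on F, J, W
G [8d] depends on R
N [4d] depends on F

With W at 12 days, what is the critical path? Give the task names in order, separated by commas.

F, J, E, W, D

The binding path is F→J→E→W→D = 5+4+8+9+7 = 33; finish at 33 days.
W is on the critical path; changing it to 12 makes that path 36 days.
That remains the longest chain; total 36 days.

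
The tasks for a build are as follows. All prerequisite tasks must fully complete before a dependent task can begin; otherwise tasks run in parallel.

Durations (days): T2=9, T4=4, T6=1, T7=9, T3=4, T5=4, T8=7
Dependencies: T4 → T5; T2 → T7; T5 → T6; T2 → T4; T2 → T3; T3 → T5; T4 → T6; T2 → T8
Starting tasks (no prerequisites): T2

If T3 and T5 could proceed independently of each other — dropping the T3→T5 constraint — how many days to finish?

Original critical path: T2→T3→T5→T6 = 9+4+4+1 = 18 ⇒ 18 days.
Dropping T3→T5 doesn't change T5's earliest start (13); another predecessor still binds.
New critical path: T2→T4→T5→T6 = 9+4+4+1 = 18 ⇒ 18 days.

18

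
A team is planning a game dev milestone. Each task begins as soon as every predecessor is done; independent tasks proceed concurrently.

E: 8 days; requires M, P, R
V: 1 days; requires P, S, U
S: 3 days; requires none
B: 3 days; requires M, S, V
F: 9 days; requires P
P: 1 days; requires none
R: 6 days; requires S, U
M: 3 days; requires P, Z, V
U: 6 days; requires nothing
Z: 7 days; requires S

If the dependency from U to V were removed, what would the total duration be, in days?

21

Before: longest chain S→Z→M→E = 3+7+3+8 = 21, finish 21.
Without U→V, V's earliest start moves from 6 to 3.
The longest chain is now S→Z→M→E = 3+7+3+8 = 21, so the job takes 21 days.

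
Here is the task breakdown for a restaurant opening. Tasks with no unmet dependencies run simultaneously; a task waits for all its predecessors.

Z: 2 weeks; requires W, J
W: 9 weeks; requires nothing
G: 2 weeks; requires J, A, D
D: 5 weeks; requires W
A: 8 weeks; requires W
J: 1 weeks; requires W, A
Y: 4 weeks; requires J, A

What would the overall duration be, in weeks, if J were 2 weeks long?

23

Baseline: W→A→J→Y = 9+8+1+4 = 22 → 22 weeks.
J lies on that path, so at 2 weeks the path becomes 23 weeks.
The critical path is still W→A→J→Y; finish is now 23 weeks.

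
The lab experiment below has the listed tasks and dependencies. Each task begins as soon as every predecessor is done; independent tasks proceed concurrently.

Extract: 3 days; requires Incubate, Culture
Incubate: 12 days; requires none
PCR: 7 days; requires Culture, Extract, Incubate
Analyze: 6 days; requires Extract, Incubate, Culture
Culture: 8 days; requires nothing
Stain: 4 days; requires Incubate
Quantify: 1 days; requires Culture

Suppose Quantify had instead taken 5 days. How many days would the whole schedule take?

22

The binding path is Incubate→Extract→PCR = 12+3+7 = 22; finish at 22 days.
Quantify is off the critical path — its longest chain is 9 days, giving 13 of slack.
No other chain overtakes it, so the finish is 22 days.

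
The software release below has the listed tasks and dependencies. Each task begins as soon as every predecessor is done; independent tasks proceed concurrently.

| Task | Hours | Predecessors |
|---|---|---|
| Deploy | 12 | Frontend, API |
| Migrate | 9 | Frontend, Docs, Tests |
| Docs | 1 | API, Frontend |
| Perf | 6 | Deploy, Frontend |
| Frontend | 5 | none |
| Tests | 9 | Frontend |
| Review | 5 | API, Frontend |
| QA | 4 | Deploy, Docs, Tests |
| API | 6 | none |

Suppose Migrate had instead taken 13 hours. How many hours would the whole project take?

As given, the longest chain is API→Deploy→Perf = 6+12+6 = 24, so the finish is 24 hours.
Migrate has 1 hour of float (longest path through it is 23).
Now Frontend→Tests→Migrate = 5+9+13 = 27 is longest, so the finish becomes 27 hours.

27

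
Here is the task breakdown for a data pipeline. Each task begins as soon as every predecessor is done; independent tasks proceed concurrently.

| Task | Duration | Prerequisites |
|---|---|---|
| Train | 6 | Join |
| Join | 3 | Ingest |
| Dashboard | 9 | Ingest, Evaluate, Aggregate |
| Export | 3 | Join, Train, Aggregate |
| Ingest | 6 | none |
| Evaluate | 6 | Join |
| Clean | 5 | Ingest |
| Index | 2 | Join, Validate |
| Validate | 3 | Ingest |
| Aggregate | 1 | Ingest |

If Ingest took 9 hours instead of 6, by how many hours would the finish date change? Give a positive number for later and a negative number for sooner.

3

Actual critical path: Ingest→Join→Evaluate→Dashboard = 6+3+6+9 = 24 ⇒ 24 hours.
Since Ingest is critical, the +3 change carries straight to that chain (now 27 hours).
That remains the longest chain; total 27 hours.
Change in finish: 27 − 24 = +3 hours.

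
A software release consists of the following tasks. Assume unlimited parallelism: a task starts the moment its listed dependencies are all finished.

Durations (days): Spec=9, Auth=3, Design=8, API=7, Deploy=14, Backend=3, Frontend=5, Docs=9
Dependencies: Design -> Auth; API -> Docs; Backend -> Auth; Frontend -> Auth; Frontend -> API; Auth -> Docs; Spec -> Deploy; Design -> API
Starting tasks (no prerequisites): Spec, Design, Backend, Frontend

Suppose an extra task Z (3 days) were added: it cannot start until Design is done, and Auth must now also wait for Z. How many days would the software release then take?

Originally the software release takes 24 days.
With Z inserted, Auth now waits for max(Frontend, Design, Backend, Z).
New critical path: Design→API→Docs = 8+7+9 = 24 ⇒ 24 days.

24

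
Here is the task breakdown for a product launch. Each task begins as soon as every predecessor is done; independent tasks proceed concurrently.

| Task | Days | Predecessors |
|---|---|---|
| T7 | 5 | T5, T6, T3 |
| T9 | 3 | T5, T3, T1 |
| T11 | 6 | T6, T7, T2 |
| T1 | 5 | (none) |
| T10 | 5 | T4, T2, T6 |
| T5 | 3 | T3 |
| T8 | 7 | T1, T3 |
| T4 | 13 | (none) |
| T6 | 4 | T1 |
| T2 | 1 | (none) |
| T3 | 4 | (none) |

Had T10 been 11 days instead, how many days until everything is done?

Critical path before the change: T1→T6→T7→T11 = 5+4+5+6 = 20 giving 20 days.
T10 is off the critical path — its longest chain is 18 days, giving 2 of slack.
New critical path: T4→T10 = 13+11 = 24 ⇒ 24 days.

24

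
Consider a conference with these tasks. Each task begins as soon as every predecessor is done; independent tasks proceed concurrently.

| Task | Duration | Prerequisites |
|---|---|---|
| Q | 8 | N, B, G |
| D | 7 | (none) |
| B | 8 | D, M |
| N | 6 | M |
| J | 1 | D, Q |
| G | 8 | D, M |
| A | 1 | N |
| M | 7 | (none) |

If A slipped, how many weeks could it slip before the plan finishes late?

Critical path: D→B→Q→J = 7+8+8+1 = 24, so the finish is 24 weeks.
Longest path through A: 14 weeks (earliest finish 14, latest finish 24).
So A can slip 24 − 14 = 10 weeks.

10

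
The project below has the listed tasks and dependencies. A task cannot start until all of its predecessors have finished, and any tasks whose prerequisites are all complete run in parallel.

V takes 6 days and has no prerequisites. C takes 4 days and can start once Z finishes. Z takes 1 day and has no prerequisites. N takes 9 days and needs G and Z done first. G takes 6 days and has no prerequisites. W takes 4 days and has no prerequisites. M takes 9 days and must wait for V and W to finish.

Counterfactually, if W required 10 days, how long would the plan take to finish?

19

The binding path is G→N = 6+9 = 15; finish at 15 days.
W has 2 days of float (longest path through it is 13).
The binding chain switches to W→M = 10+9 = 19; finish 19 days.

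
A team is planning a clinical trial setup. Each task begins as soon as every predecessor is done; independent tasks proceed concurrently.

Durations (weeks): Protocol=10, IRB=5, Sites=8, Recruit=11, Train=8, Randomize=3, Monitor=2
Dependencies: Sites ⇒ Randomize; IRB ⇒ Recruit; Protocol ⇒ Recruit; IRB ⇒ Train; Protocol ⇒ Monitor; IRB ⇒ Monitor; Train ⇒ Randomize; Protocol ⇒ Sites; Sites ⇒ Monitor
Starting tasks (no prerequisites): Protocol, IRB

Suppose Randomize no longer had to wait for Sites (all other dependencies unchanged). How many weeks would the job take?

Original critical path: Protocol→Sites→Randomize = 10+8+3 = 21 ⇒ 21 weeks.
Without Sites→Randomize, Randomize's earliest start moves from 18 to 13.
The longest chain is now Protocol→Recruit = 10+11 = 21, so the job takes 21 weeks.

21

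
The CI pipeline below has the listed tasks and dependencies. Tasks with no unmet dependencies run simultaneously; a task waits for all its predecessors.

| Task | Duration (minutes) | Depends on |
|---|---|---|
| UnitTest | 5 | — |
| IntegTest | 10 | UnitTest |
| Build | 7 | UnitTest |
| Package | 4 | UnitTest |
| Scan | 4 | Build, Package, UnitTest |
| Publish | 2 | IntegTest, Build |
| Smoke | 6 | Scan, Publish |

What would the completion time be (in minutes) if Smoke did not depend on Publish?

22

Original critical path: UnitTest→IntegTest→Publish→Smoke = 5+10+2+6 = 23 ⇒ 23 minutes.
Without Publish→Smoke, Smoke's earliest start moves from 17 to 16.
The longest chain is now UnitTest→Build→Scan→Smoke = 5+7+4+6 = 22, so the plan takes 22 minutes.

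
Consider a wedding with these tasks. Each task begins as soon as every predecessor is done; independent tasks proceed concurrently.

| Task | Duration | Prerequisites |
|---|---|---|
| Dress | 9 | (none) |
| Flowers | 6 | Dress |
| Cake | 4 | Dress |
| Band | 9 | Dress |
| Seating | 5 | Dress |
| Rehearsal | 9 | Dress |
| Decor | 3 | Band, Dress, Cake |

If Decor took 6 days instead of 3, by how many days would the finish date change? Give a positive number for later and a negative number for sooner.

3

As given, the longest chain is Dress→Band→Decor = 9+9+3 = 21, so the finish is 21 days.
Decor is on the critical path; changing it to 6 makes that path 24 days.
The critical path is still Dress→Band→Decor; finish is now 24 days.
Change in finish: 24 − 21 = +3 days.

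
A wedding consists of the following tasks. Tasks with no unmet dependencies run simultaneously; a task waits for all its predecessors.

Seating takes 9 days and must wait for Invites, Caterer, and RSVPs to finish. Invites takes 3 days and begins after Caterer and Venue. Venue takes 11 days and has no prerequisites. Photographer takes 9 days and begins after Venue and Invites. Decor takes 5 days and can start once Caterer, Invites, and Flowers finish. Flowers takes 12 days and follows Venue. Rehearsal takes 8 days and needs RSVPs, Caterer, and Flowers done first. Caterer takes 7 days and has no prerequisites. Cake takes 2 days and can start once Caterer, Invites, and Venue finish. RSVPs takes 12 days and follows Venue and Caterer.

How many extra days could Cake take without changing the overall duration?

Critical path: Venue→RSVPs→Seating = 11+12+9 = 32, so the finish is 32 days.
Cake finishes as early as 16 and must finish by 32.
So Cake can slip 32 − 16 = 16 days.

16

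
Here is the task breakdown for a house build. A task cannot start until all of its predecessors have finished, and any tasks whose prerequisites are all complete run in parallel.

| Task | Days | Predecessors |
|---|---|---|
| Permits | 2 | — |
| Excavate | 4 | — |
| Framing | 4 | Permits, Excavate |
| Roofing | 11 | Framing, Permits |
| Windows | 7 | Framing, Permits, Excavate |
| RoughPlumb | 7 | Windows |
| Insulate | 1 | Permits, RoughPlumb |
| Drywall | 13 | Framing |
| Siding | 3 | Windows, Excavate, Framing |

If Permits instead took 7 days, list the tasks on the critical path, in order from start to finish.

Permits, Framing, Windows, RoughPlumb, Insulate

As given, the longest chain is Excavate→Framing→Windows→RoughPlumb→Insulate = 4+4+7+7+1 = 23, so the finish is 23 days.
Permits is off the critical path — its longest chain is 21 days, giving 2 of slack.
The binding chain switches to Permits→Framing→Windows→RoughPlumb→Insulate = 7+4+7+7+1 = 26; finish 26 days.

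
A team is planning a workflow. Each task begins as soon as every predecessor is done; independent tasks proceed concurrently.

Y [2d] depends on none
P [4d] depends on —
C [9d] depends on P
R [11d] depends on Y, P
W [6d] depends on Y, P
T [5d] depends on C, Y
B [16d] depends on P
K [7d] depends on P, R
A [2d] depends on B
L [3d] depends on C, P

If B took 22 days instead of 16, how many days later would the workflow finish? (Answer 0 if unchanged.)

Baseline: P→B→A = 4+16+2 = 22 → 22 days.
Since B is critical, the +6 change carries straight to that chain (now 28 days).
The critical path is still P→B→A; finish is now 28 days.
Change in finish: 28 − 22 = +6 days.

6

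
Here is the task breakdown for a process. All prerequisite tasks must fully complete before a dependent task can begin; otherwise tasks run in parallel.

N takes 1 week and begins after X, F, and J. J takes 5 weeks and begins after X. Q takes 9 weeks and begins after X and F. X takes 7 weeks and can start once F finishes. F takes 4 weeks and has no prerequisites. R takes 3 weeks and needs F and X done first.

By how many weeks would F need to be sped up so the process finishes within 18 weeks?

Current finish: 20 weeks; target: 18.
F is on every critical path, so each week cut from F cuts the finish by one (this holds down to a finish of 17).
Need 20 − 18 = 2 weeks off F → F becomes 2 weeks, finish becomes 18.

2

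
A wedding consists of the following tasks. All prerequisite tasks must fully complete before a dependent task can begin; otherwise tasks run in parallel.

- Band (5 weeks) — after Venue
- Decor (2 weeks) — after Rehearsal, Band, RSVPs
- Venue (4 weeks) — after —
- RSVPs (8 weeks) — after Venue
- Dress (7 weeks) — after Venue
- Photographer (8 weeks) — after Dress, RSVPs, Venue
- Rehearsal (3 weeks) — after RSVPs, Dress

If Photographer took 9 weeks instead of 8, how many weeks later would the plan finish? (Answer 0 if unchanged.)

1

Baseline: Venue→RSVPs→Photographer = 4+8+8 = 20 → 20 weeks.
Since Photographer is critical, the +1 change carries straight to that chain (now 21 weeks).
That remains the longest chain; total 21 weeks.
Change in finish: 21 − 20 = +1 weeks.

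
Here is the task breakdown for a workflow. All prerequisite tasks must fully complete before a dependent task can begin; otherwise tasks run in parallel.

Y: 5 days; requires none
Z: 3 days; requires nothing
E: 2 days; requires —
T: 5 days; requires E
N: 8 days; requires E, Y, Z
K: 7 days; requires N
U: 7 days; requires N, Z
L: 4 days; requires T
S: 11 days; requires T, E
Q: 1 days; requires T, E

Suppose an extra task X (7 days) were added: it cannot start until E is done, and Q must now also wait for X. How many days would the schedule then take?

20

Originally the schedule takes 20 days.
With X inserted, Q now waits for max(T, E, X).
New critical path: Y→N→K = 5+8+7 = 20 ⇒ 20 days.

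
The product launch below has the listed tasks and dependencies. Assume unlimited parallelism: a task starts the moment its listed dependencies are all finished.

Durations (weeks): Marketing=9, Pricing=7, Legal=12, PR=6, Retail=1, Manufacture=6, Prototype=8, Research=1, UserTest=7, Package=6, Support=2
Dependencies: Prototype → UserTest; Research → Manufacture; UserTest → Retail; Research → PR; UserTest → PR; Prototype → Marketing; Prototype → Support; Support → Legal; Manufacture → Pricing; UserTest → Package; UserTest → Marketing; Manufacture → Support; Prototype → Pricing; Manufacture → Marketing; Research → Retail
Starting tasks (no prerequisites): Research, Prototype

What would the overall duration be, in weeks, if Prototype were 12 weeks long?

Critical path before the change: Prototype→UserTest→Marketing = 8+7+9 = 24 giving 24 weeks.
Prototype lies on that path, so at 12 weeks the path becomes 28 weeks.
The critical path is still Prototype→UserTest→Marketing; finish is now 28 weeks.

28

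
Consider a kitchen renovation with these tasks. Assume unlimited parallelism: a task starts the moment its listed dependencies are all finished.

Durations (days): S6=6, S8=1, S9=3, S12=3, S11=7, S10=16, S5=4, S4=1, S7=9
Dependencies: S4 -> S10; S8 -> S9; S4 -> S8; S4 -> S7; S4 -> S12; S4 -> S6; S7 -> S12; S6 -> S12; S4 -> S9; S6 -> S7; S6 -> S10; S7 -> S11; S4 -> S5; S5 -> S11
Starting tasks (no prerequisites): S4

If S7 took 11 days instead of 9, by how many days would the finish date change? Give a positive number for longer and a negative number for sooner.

Actual critical path: S4→S6→S7→S11 = 1+6+9+7 = 23 ⇒ 23 days.
S7 is on the critical path; changing it to 11 makes that path 25 days.
No other chain overtakes it, so the finish is 25 days.
Change in finish: 25 − 23 = +2 days.

2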